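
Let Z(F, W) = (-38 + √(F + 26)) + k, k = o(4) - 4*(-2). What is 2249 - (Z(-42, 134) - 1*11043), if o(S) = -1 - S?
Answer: 13327 - 4*I ≈ 13327.0 - 4.0*I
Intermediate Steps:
k = 3 (k = (-1 - 1*4) - 4*(-2) = (-1 - 4) - 1*(-8) = -5 + 8 = 3)
Z(F, W) = -35 + √(26 + F) (Z(F, W) = (-38 + √(F + 26)) + 3 = (-38 + √(26 + F)) + 3 = -35 + √(26 + F))
2249 - (Z(-42, 134) - 1*11043) = 2249 - ((-35 + √(26 - 42)) - 1*11043) = 2249 - ((-35 + √(-16)) - 11043) = 2249 - ((-35 + 4*I) - 11043) = 2249 - (-11078 + 4*I) = 2249 + (11078 - 4*I) = 13327 - 4*I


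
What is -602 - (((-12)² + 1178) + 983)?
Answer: -2907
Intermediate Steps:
-602 - (((-12)² + 1178) + 983) = -602 - ((144 + 1178) + 983) = -602 - (1322 + 983) = -602 - 1*2305 = -602 - 2305 = -2907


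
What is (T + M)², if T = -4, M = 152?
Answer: 21904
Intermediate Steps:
(T + M)² = (-4 + 152)² = 148² = 21904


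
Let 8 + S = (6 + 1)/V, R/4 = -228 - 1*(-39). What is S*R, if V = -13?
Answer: 83916/13 ≈ 6455.1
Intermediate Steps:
R = -756 (R = 4*(-228 - 1*(-39)) = 4*(-228 + 39) = 4*(-189) = -756)
S = -111/13 (S = -8 + (6 + 1)/(-13) = -8 + 7*(-1/13) = -8 - 7/13 = -111/13 ≈ -8.5385)
S*R = -111/13*(-756) = 83916/13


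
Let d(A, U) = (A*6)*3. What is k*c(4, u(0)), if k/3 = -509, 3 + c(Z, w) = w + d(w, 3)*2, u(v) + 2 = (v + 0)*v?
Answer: 117579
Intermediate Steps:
u(v) = -2 + v**2 (u(v) = -2 + (v + 0)*v = -2 + v*v = -2 + v**2)
d(A, U) = 18*A (d(A, U) = (6*A)*3 = 18*A)
c(Z, w) = -3 + 37*w (c(Z, w) = -3 + (w + (18*w)*2) = -3 + (w + 36*w) = -3 + 37*w)
k = -1527 (k = 3*(-509) = -1527)
k*c(4, u(0)) = -1527*(-3 + 37*(-2 + 0**2)) = -1527*(-3 + 37*(-2 + 0)) = -1527*(-3 + 37*(-2)) = -1527*(-3 - 74) = -1527*(-77) = 117579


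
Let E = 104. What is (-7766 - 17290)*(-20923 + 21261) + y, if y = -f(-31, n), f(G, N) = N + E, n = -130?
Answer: -8468902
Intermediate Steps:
f(G, N) = 104 + N (f(G, N) = N + 104 = 104 + N)
y = 26 (y = -(104 - 130) = -1*(-26) = 26)
(-7766 - 17290)*(-20923 + 21261) + y = (-7766 - 17290)*(-20923 + 21261) + 26 = -25056*338 + 26 = -8468928 + 26 = -8468902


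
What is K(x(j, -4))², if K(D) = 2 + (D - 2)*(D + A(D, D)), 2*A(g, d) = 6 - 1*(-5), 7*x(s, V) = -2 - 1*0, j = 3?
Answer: 236196/2401 ≈ 98.374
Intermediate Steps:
x(s, V) = -2/7 (x(s, V) = (-2 - 1*0)/7 = (-2 + 0)/7 = (⅐)*(-2) = -2/7)
A(g, d) = 11/2 (A(g, d) = (6 - 1*(-5))/2 = (6 + 5)/2 = (½)*11 = 11/2)
K(D) = 2 + (-2 + D)*(11/2 + D) (K(D) = 2 + (D - 2)*(D + 11/2) = 2 + (-2 + D)*(11/2 + D))
K(x(j, -4))² = (-9 + (-2/7)² + (7/2)*(-2/7))² = (-9 + 4/49 - 1)² = (-486/49)² = 236196/2401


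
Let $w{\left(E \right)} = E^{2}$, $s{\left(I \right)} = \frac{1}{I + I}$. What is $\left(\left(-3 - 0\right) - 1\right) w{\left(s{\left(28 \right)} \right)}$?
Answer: $- \frac{1}{784} \approx -0.0012755$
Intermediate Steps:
$s{\left(I \right)} = \frac{1}{2 I}$
$\left(\left(-3 - 0\right) - 1\right) w{\left(s{\left(28 \right)} \right)} = \left(\left(-3 - 0\right) - 1\right) \left(\frac{1}{2 \cdot 28}\right)^{2} = \left(\left(-3 + 0\right) - 1\right) \left(\frac{1}{2} \cdot \frac{1}{28}\right)^{2} = \frac{-3 - 1}{3136} = \left(-4\right) \frac{1}{3136} = - \frac{1}{784}$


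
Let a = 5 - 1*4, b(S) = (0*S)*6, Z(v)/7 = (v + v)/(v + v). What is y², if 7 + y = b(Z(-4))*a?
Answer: 49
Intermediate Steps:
Z(v) = 7 (Z(v) = 7*((v + v)/(v + v)) = 7*((2*v)/((2*v))) = 7*((2*v)*(1/(2*v))) = 7*1 = 7)
b(S) = 0 (b(S) = 0*6 = 0)
a = 1 (a = 5 - 4 = 1)
y = -7 (y = -7 + 0*1 = -7 + 0 = -7)
y² = (-7)² = 49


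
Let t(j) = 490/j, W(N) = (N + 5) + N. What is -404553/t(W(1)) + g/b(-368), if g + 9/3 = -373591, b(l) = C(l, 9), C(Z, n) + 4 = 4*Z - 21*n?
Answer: -129485833/23310 ≈ -5554.9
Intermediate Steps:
W(N) = 5 + 2*N (W(N) = (5 + N) + N = 5 + 2*N)
C(Z, n) = -4 - 21*n + 4*Z (C(Z, n) = -4 + (4*Z - 21*n) = -4 + (-21*n + 4*Z) = -4 - 21*n + 4*Z)
b(l) = -193 + 4*l (b(l) = -4 - 21*9 + 4*l = -4 - 189 + 4*l = -193 + 4*l)
g = -373594 (g = -3 - 373591 = -373594)
-404553/t(W(1)) + g/b(-368) = -404553/(490/(5 + 2*1)) - 373594/(-193 + 4*(-368)) = -404553/(490/(5 + 2)) - 373594/(-193 - 1472) = -404553/(490/7) - 373594/(-1665) = -404553/(490*(⅐)) - 373594*(-1/1665) = -404553/70 + 373594/1665 = -129485833/23310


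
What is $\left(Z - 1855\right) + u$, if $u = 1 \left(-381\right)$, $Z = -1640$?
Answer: $-3876$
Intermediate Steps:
$u = -381$
$\left(Z - 1855\right) + u = \left(-1640 - 1855\right) - 381 = -3495 - 381 = -3876$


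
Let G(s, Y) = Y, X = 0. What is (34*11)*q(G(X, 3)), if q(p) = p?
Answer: 1122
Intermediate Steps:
(34*11)*q(G(X, 3)) = (34*11)*3 = 374*3 = 1122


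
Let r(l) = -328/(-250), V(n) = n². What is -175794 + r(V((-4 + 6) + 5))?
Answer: -21974086/125 ≈ -1.7579e+5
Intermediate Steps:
r(l) = 164/125 (r(l) = -328*(-1/250) = 164/125)
-175794 + r(V((-4 + 6) + 5)) = -175794 + 164/125 = -21974086/125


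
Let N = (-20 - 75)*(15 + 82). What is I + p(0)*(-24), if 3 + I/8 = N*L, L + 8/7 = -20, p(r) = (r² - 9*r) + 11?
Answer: 10908544/7 ≈ 1.5584e+6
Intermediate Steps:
p(r) = 11 + r² - 9*r
L = -148/7 (L = -8/7 - 20 = -148/7 ≈ -21.143)
N = -9215 (N = -95*97 = -9215)
I = 10910392/7 (I = -24 + 8*(-9215*(-148/7)) = -24 + 8*(1363820/7) = -24 + 10910560/7 = 10910392/7 ≈ 1.5586e+6)
I + p(0)*(-24) = 10910392/7 + (11 + 0² - 9*0)*(-24) = 10910392/7 + (11 + 0 + 0)*(-24) = 10910392/7 + 11*(-24) = 10910392/7 - 264 = 10908544/7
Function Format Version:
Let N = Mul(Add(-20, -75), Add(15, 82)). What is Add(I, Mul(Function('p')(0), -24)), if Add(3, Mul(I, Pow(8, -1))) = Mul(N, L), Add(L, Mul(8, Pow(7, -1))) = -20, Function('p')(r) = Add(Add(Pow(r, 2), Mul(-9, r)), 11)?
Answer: Rational(10908544, 7) ≈ 1.5584e+6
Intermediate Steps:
Function('p')(r) = Add(11, Pow(r, 2), Mul(-9, r))
L = Rational(-148, 7) (L = Add(Rational(-8, 7), -20) = Rational(-148, 7) ≈ -21.143)
N = -9215 (N = Mul(-95, 97) = -9215)
I = Rational(10910392, 7) (I = Add(-24, Mul(8, Mul(-9215, Rational(-148, 7)))) = Add(-24, Mul(8, Rational(1363820, 7))) = Add(-24, Rational(10910560, 7)) = Rational(10910392, 7) ≈ 1.5586e+6)
Add(I, Mul(Function('p')(0), -24)) = Add(Rational(10910392, 7), Mul(Add(11, Pow(0, 2), Mul(-9, 0)), -24)) = Add(Rational(10910392, 7), Mul(Add(11, 0, 0), -24)) = Add(Rational(10910392, 7), Mul(11, -24)) = Add(Rational(10910392, 7), -264) = Rational(10908544, 7)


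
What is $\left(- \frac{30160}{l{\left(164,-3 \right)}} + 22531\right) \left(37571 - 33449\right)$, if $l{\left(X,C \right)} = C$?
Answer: $134312622$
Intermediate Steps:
$\left(- \frac{30160}{l{\left(164,-3 \right)}} + 22531\right) \left(37571 - 33449\right) = \left(- \frac{30160}{-3} + 22531\right) \left(37571 - 33449\right) = \left(\left(-30160\right) \left(- \frac{1}{3}\right) + 22531\right) 4122 = \left(\frac{30160}{3} + 22531\right) 4122 = \frac{97753}{3} \cdot 4122 = 134312622$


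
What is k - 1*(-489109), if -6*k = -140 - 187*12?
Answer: 1468519/3 ≈ 4.8951e+5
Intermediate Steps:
k = 1192/3 (k = -(-140 - 187*12)/6 = -(-140 - 2244)/6 = -1/6*(-2384) = 1192/3 ≈ 397.33)
k - 1*(-489109) = 1192/3 - 1*(-489109) = 1192/3 + 489109 = 1468519/3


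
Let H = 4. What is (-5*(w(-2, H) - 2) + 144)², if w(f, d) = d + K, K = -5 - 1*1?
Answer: 26896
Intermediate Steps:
K = -6 (K = -5 - 1 = -6)
w(f, d) = -6 + d (w(f, d) = d - 6 = -6 + d)
(-5*(w(-2, H) - 2) + 144)² = (-5*((-6 + 4) - 2) + 144)² = (-5*(-2 - 2) + 144)² = (-5*(-4) + 144)² = (20 + 144)² = 164² = 26896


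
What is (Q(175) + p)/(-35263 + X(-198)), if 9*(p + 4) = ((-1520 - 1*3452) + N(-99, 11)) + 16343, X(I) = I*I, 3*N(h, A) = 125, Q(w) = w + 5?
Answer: 5570/15201 ≈ 0.36642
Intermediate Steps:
Q(w) = 5 + w
N(h, A) = 125/3 (N(h, A) = (⅓)*125 = 125/3)
X(I) = I²
p = 34130/27 (p = -4 + (((-1520 - 1*3452) + 125/3) + 16343)/9 = -4 + (((-1520 - 3452) + 125/3) + 16343)/9 = -4 + ((-4972 + 125/3) + 16343)/9 = -4 + (-14791/3 + 16343)/9 = -4 + (⅑)*(34238/3) = -4 + 34238/27 = 34130/27 ≈ 1264.1)
(Q(175) + p)/(-35263 + X(-198)) = ((5 + 175) + 34130/27)/(-35263 + (-198)²) = (180 + 34130/27)/(-35263 + 39204) = (38990/27)/3941 = (38990/27)*(1/3941) = 5570/15201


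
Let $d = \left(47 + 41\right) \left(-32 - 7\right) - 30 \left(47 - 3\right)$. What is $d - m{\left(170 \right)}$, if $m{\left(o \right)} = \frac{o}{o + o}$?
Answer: $- \frac{9505}{2} \approx -4752.5$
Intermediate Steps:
$m{\left(o \right)} = \frac{1}{2}$ ($m{\left(o \right)} = \frac{o}{2 o} = \frac{1}{2 o} o = \frac{1}{2}$)
$d = -4752$ ($d = 88 \left(-39\right) - 30 \left(47 - 3\right) = -3432 - 1320 = -4752$)
$d - m{\left(170 \right)} = -4752 - \frac{1}{2} = - \frac{9505}{2}$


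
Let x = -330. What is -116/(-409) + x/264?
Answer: -1581/1636 ≈ -0.96638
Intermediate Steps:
-116/(-409) + x/264 = -116/(-409) - 330/264 = -116*(-1/409) - 330*1/264 = 116/409 - 5/4 = -1581/1636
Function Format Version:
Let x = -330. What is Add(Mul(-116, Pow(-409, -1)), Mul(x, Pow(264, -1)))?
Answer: Rational(-1581, 1636) ≈ -0.96638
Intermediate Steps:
Add(Mul(-116, Pow(-409, -1)), Mul(x, Pow(264, -1))) = Add(Mul(-116, Pow(-409, -1)), Mul(-330, Pow(264, -1))) = Add(Mul(-116, Rational(-1, 409)), Mul(-330, Rational(1, 264))) = Add(Rational(116, 409), Rational(-5, 4)) = Rational(-1581, 1636)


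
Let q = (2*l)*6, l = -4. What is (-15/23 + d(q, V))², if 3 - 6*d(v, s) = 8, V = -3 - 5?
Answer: 42025/19044 ≈ 2.2067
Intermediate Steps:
V = -8
q = -48 (q = (2*(-4))*6 = -8*6 = -48)
d(v, s) = -⅚ (d(v, s) = ½ - ⅙*8 = ½ - 4/3 = -⅚)
(-15/23 + d(q, V))² = (-15/23 - ⅚)² = (-205/138)² = 42025/19044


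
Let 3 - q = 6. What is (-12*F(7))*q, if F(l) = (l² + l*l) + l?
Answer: 3780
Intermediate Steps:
F(l) = l + 2*l² (F(l) = (l² + l²) + l = 2*l² + l = l + 2*l²)
q = -3 (q = 3 - 1*6 = 3 - 6 = -3)
(-12*F(7))*q = -84*(1 + 2*7)*(-3) = -84*(1 + 14)*(-3) = -84*15*(-3) = -12*105*(-3) = -1260*(-3) = 3780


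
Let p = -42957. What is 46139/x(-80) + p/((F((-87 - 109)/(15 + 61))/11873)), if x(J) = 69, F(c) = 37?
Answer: -951088018/69 ≈ -1.3784e+7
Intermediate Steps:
46139/x(-80) + p/((F((-87 - 109)/(15 + 61))/11873)) = 46139/69 - 42957/(37/11873) = 46139*(1/69) - 42957/(37*(1/11873)) = 46139/69 - 42957/37/11873 = 46139/69 - 42957*11873/37 = 46139/69 - 13784553 = -951088018/69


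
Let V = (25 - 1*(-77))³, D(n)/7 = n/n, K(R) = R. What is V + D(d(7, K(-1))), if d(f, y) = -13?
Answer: 1061215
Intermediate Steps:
D(n) = 7 (D(n) = 7*(n/n) = 7*1 = 7)
V = 1061208 (V = (25 + 77)³ = 102³ = 1061208)
V + D(d(7, K(-1))) = 1061208 + 7 = 1061215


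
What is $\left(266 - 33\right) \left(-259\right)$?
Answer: $-60347$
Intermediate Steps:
$\left(266 - 33\right) \left(-259\right) = 233 \left(-259\right) = -60347$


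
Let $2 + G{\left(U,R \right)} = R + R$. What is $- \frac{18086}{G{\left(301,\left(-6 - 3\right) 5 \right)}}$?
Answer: $\frac{9043}{46} \approx 196.59$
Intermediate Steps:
$G{\left(U,R \right)} = -2 + 2 R$ ($G{\left(U,R \right)} = -2 + \left(R + R\right) = -2 + 2 R$)
$- \frac{18086}{G{\left(301,\left(-6 - 3\right) 5 \right)}} = - \frac{18086}{-2 + 2 \left(-6 - 3\right) 5} = - \frac{18086}{-2 + 2 \left(\left(-9\right) 5\right)} = - \frac{18086}{-2 + 2 \left(-45\right)} = - \frac{18086}{-2 - 90} = - \frac{18086}{-92} = \left(-18086\right) \left(- \frac{1}{92}\right) = \frac{9043}{46}$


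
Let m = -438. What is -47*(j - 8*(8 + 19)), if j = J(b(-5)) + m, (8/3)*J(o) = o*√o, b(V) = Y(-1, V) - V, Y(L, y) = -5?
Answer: 30738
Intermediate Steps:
b(V) = -5 - V
J(o) = 3*o^(3/2)/8 (J(o) = 3*(o*√o)/8 = 3*o^(3/2)/8)
j = -438 (j = 3*(-5 - 1*(-5))^(3/2)/8 - 438 = 3*(-5 + 5)^(3/2)/8 - 438 = 3*0^(3/2)/8 - 438 = (3/8)*0 - 438 = 0 - 438 = -438)
-47*(j - 8*(8 + 19)) = -47*(-438 - 8*(8 + 19)) = -47*(-438 - 8*27) = -47*(-438 - 216) = -47*(-654) = 30738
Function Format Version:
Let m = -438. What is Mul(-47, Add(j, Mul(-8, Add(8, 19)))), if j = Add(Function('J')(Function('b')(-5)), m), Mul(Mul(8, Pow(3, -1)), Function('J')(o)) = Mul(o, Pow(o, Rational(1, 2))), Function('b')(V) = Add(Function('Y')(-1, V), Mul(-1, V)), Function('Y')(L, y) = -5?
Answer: 30738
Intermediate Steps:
Function('b')(V) = Add(-5, Mul(-1, V))
Function('J')(o) = Mul(Rational(3, 8), Pow(o, Rational(3, 2))) (Function('J')(o) = Mul(Rational(3, 8), Mul(o, Pow(o, Rational(1, 2)))) = Mul(Rational(3, 8), Pow(o, Rational(3, 2))))
j = -438 (j = Add(Mul(Rational(3, 8), Pow(Add(-5, Mul(-1, -5)), Rational(3, 2))), -438) = Add(Mul(Rational(3, 8), Pow(Add(-5, 5), Rational(3, 2))), -438) = Add(Mul(Rational(3, 8), Pow(0, Rational(3, 2))), -438) = Add(Mul(Rational(3, 8), 0), -438) = Add(0, -438) = -438)
Mul(-47, Add(j, Mul(-8, Add(8, 19)))) = Mul(-47, Add(-438, Mul(-8, Add(8, 19)))) = Mul(-47, Add(-438, Mul(-8, 27))) = Mul(-47, Add(-438, -216)) = Mul(-47, -654) = 30738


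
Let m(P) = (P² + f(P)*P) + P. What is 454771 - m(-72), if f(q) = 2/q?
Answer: 449657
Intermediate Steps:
m(P) = 2 + P + P² (m(P) = (P² + (2/P)*P) + P = (P² + 2) + P = (2 + P²) + P = 2 + P + P²)
454771 - m(-72) = 454771 - (2 - 72*(1 - 72)) = 454771 - (2 - 72*(-71)) = 454771 - (2 + 5112) = 454771 - 1*5114 = 454771 - 5114 = 449657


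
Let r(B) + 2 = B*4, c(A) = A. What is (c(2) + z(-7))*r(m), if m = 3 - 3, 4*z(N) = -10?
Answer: 1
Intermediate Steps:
z(N) = -5/2 (z(N) = (¼)*(-10) = -5/2)
m = 0
r(B) = -2 + 4*B (r(B) = -2 + B*4 = -2 + 4*B)
(c(2) + z(-7))*r(m) = (2 - 5/2)*(-2 + 4*0) = -(-2 + 0)/2 = -½*(-2) = 1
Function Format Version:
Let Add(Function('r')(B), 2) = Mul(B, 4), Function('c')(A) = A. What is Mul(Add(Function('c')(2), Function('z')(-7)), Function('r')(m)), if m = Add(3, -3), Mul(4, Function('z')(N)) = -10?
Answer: 1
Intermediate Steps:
Function('z')(N) = Rational(-5, 2) (Function('z')(N) = Mul(Rational(1, 4), -10) = Rational(-5, 2))
m = 0
Function('r')(B) = Add(-2, Mul(4, B)) (Function('r')(B) = Add(-2, Mul(B, 4)) = Add(-2, Mul(4, B)))
Mul(Add(Function('c')(2), Function('z')(-7)), Function('r')(m)) = Mul(Add(2, Rational(-5, 2)), Add(-2, Mul(4, 0))) = Mul(Rational(-1, 2), Add(-2, 0)) = Mul(Rational(-1, 2), -2) = 1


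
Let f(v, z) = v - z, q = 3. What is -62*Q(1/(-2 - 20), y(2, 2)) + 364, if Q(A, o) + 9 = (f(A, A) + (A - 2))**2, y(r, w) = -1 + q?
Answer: 160349/242 ≈ 662.60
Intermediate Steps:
y(r, w) = 2 (y(r, w) = -1 + 3 = 2)
Q(A, o) = -9 + (-2 + A)**2 (Q(A, o) = -9 + ((A - A) + (A - 2))**2 = -9 + (0 + (-2 + A))**2 = -9 + (-2 + A)**2)
-62*Q(1/(-2 - 20), y(2, 2)) + 364 = -62*(-9 + (-2 + 1/(-2 - 20))**2) + 364 = -62*(-9 + (-2 + 1/(-22))**2) + 364 = -62*(-9 + (-2 - 1/22)**2) + 364 = -62*(-9 + (-45/22)**2) + 364 = -62*(-9 + 2025/484) + 364 = -62*(-2331/484) + 364 = 72261/242 + 364 = 160349/242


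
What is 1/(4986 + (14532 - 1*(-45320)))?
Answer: 1/64838 ≈ 1.5423e-5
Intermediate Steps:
1/(4986 + (14532 - 1*(-45320))) = 1/(4986 + (14532 + 45320)) = 1/(4986 + 59852) = 1/64838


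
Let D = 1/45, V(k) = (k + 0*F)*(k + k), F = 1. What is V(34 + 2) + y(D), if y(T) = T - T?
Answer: 2592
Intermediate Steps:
V(k) = 2*k**2 (V(k) = (k + 0*1)*(k + k) = (k + 0)*(2*k) = k*(2*k) = 2*k**2)
D = 1/45 ≈ 0.022222
y(T) = 0
V(34 + 2) + y(D) = 2*(34 + 2)**2 + 0 = 2*36**2 + 0 = 2*1296 + 0 = 2592 + 0 = 2592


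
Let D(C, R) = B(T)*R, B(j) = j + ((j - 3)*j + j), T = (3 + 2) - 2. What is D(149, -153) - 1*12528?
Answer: -13446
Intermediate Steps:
T = 3 (T = 5 - 2 = 3)
B(j) = 2*j + j*(-3 + j) (B(j) = j + ((-3 + j)*j + j) = j + (j*(-3 + j) + j) = j + (j + j*(-3 + j)) = 2*j + j*(-3 + j))
D(C, R) = 6*R (D(C, R) = (3*(-1 + 3))*R = (3*2)*R = 6*R)
D(149, -153) - 1*12528 = 6*(-153) - 1*12528 = -918 - 12528 = -13446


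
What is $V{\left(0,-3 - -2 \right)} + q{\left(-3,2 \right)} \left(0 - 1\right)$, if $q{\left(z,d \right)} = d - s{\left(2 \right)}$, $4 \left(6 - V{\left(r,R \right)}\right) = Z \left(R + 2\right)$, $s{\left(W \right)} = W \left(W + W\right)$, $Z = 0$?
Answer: $12$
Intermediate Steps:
$s{\left(W \right)} = 2 W^{2}$ ($s{\left(W \right)} = W 2 W = 2 W^{2}$)
$V{\left(r,R \right)} = 6$ ($V{\left(r,R \right)} = 6 - \frac{0 \left(R + 2\right)}{4} = 6 - \frac{0 \left(2 + R\right)}{4} = 6 - 0 = 6 + 0 = 6$)
$q{\left(z,d \right)} = -8 + d$ ($q{\left(z,d \right)} = d - 2 \cdot 2^{2} = d - 2 \cdot 4 = d - 8 = -8 + d$)
$V{\left(0,-3 - -2 \right)} + q{\left(-3,2 \right)} \left(0 - 1\right) = 6 + \left(-8 + 2\right) \left(0 - 1\right) = 6 - 6 \left(0 - 1\right) = 6 - -6 = 6 + 6 = 12$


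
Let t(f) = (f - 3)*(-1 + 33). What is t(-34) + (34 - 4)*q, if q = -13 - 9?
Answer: -1844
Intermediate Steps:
t(f) = -96 + 32*f (t(f) = (-3 + f)*32 = -96 + 32*f)
q = -22
t(-34) + (34 - 4)*q = (-96 + 32*(-34)) + (34 - 4)*(-22) = (-96 - 1088) + 30*(-22) = -1184 - 660 = -1844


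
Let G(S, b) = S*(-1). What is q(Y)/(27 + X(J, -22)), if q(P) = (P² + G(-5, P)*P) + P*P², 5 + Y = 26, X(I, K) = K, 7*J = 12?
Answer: 9807/5 ≈ 1961.4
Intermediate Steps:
J = 12/7 (J = (⅐)*12 = 12/7 ≈ 1.7143)
Y = 21 (Y = -5 + 26 = 21)
G(S, b) = -S
q(P) = P² + P³ + 5*P (q(P) = (P² + (-1*(-5))*P) + P*P² = (P² + 5*P) + P³ = P² + P³ + 5*P)
q(Y)/(27 + X(J, -22)) = (21*(5 + 21 + 21²))/(27 - 22) = (21*(5 + 21 + 441))/5 = (21*467)*(⅕) = 9807*(⅕) = 9807/5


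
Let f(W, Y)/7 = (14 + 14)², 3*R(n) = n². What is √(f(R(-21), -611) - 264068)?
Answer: 2*I*√64645 ≈ 508.51*I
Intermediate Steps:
R(n) = n²/3
f(W, Y) = 5488 (f(W, Y) = 7*(14 + 14)² = 7*28² = 7*784 = 5488)
√(f(R(-21), -611) - 264068) = √(5488 - 264068) = √(-258580) = 2*I*√64645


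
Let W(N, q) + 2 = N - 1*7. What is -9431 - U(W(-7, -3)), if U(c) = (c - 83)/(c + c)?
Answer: -301891/32 ≈ -9434.1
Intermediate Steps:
W(N, q) = -9 + N (W(N, q) = -2 + (N - 1*7) = -2 + (N - 7) = -2 + (-7 + N) = -9 + N)
U(c) = (-83 + c)/(2*c) (U(c) = (-83 + c)/((2*c)) = (-83 + c)*(1/(2*c)) = (-83 + c)/(2*c))
-9431 - U(W(-7, -3)) = -9431 - (-83 + (-9 - 7))/(2*(-9 - 7)) = -9431 - (-83 - 16)/(2*(-16)) = -9431 - (-1)*(-99)/(2*16) = -9431 - 1*99/32 = -9431 - 99/32 = -301891/32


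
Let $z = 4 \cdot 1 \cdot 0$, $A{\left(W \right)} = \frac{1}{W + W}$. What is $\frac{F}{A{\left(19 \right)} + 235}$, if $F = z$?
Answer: $0$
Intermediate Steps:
$A{\left(W \right)} = \frac{1}{2 W}$
$z = 0$ ($z = 4 \cdot 0 = 0$)
$F = 0$
$\frac{F}{A{\left(19 \right)} + 235} = \frac{0}{\frac{1}{2 \cdot 19} + 235} = \frac{0}{\frac{1}{2} \cdot \frac{1}{19} + 235} = \frac{0}{\frac{1}{38} + 235} = \frac{0}{\frac{8931}{38}} = 0 \cdot \frac{38}{8931} = 0$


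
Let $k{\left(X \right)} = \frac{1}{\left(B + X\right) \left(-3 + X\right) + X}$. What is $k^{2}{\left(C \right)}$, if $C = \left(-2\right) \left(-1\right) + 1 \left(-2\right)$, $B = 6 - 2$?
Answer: $\frac{1}{144} \approx 0.0069444$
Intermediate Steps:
$B = 4$
$C = 0$ ($C = 2 - 2 = 0$)
$k{\left(X \right)} = \frac{1}{X + \left(-3 + X\right) \left(4 + X\right)}$ ($k{\left(X \right)} = \frac{1}{\left(4 + X\right) \left(-3 + X\right) + X} = \frac{1}{\left(-3 + X\right) \left(4 + X\right) + X} = \frac{1}{X + \left(-3 + X\right) \left(4 + X\right)}$)
$k^{2}{\left(C \right)} = \left(\frac{1}{-12 + 0^{2} + 2 \cdot 0}\right)^{2} = \left(\frac{1}{-12 + 0 + 0}\right)^{2} = \left(\frac{1}{-12}\right)^{2} = \left(- \frac{1}{12}\right)^{2} = \frac{1}{144}$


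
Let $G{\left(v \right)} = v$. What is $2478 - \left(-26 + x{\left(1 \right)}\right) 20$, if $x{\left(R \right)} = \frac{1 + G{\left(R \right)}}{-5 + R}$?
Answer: $3008$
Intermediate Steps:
$x{\left(R \right)} = \frac{1 + R}{-5 + R}$
$2478 - \left(-26 + x{\left(1 \right)}\right) 20 = 2478 - \left(-26 + \frac{1 + 1}{-5 + 1}\right) 20 = 2478 - \left(-26 + \frac{1}{-4} \cdot 2\right) 20 = 2478 - \left(-26 - \frac{1}{2}\right) 20 = 2478 - \left(- \frac{53}{2}\right) 20 = 2478 - -530 = 2478 + 530 = 3008$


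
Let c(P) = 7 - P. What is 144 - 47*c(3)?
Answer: -44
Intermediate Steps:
144 - 47*c(3) = 144 - 47*(7 - 1*3) = 144 - 47*(7 - 3) = 144 - 47*4 = 144 - 188 = -44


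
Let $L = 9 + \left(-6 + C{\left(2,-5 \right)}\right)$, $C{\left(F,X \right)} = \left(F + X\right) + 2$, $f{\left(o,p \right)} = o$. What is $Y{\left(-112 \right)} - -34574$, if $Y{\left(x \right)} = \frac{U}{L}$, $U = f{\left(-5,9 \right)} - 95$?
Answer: $34524$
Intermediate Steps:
$C{\left(F,X \right)} = 2 + F + X$
$L = 2$ ($L = 9 + \left(-6 + \left(2 + 2 - 5\right)\right) = 9 - 7 = 2$)
$U = -100$ ($U = -5 - 95 = -100$)
$Y{\left(x \right)} = -50$ ($Y{\left(x \right)} = - \frac{100}{2} = \left(-100\right) \frac{1}{2} = -50$)
$Y{\left(-112 \right)} - -34574 = -50 - -34574 = -50 + 34574 = 34524$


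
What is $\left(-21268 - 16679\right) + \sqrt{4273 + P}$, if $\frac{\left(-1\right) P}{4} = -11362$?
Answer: $-37947 + \sqrt{49721} \approx -37724.0$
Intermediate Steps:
$P = 45448$ ($P = \left(-4\right) \left(-11362\right) = 45448$)
$\left(-21268 - 16679\right) + \sqrt{4273 + P} = \left(-21268 - 16679\right) + \sqrt{4273 + 45448} = -37947 + \sqrt{49721}$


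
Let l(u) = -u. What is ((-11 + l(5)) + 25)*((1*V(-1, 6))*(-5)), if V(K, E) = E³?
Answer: -9720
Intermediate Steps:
((-11 + l(5)) + 25)*((1*V(-1, 6))*(-5)) = ((-11 - 1*5) + 25)*((1*6³)*(-5)) = ((-11 - 5) + 25)*((1*216)*(-5)) = (-16 + 25)*(216*(-5)) = 9*(-1080) = -9720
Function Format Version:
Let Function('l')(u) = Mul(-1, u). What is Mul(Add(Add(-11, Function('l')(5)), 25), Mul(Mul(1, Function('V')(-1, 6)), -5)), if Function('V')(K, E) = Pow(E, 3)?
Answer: -9720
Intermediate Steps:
Mul(Add(Add(-11, Function('l')(5)), 25), Mul(Mul(1, Function('V')(-1, 6)), -5)) = Mul(Add(Add(-11, Mul(-1, 5)), 25), Mul(Mul(1, Pow(6, 3)), -5)) = Mul(Add(Add(-11, -5), 25), Mul(Mul(1, 216), -5)) = Mul(Add(-16, 25), Mul(216, -5)) = Mul(9, -1080) = -9720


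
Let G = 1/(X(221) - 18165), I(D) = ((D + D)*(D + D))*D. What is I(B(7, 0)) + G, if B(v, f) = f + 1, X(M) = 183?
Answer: 71927/17982 ≈ 3.9999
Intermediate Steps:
B(v, f) = 1 + f
I(D) = 4*D³ (I(D) = ((2*D)*(2*D))*D = (4*D²)*D = 4*D³)
G = -1/17982 (G = 1/(183 - 18165) = 1/(-17982) = -1/17982 ≈ -5.5611e-5)
I(B(7, 0)) + G = 4*(1 + 0)³ - 1/17982 = 4*1³ - 1/17982 = 4*1 - 1/17982 = 4 - 1/17982 = 71927/17982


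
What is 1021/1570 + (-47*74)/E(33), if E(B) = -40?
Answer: 55013/628 ≈ 87.600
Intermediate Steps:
1021/1570 + (-47*74)/E(33) = 1021/1570 - 47*74/(-40) = 1021*(1/1570) - 3478*(-1/40) = 1021/1570 + 1739/20 = 55013/628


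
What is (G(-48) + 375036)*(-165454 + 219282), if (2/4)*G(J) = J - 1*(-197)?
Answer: 20203478552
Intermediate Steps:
G(J) = 394 + 2*J (G(J) = 2*(J - 1*(-197)) = 2*(J + 197) = 2*(197 + J) = 394 + 2*J)
(G(-48) + 375036)*(-165454 + 219282) = ((394 + 2*(-48)) + 375036)*(-165454 + 219282) = ((394 - 96) + 375036)*53828 = (298 + 375036)*53828 = 375334*53828 = 20203478552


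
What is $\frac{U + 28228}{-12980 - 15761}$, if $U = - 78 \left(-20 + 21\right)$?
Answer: $- \frac{28150}{28741} \approx -0.97944$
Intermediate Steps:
$U = -78$ ($U = \left(-78\right) 1 = -78$)
$\frac{U + 28228}{-12980 - 15761} = \frac{-78 + 28228}{-12980 - 15761} = \frac{28150}{-28741} = 28150 \left(- \frac{1}{28741}\right) = - \frac{28150}{28741}$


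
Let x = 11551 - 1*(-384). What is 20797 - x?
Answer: 8862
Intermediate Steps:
x = 11935 (x = 11551 + 384 = 11935)
20797 - x = 20797 - 1*11935 = 20797 - 11935 = 8862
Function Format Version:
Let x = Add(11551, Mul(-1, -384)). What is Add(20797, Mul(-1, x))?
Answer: 8862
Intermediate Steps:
x = 11935 (x = Add(11551, 384) = 11935)
Add(20797, Mul(-1, x)) = Add(20797, Mul(-1, 11935)) = Add(20797, -11935) = 8862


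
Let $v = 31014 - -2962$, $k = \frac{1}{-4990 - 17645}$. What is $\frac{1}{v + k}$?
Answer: $\frac{22635}{769046759} \approx 2.9433 \cdot 10^{-5}$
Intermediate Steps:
$k = - \frac{1}{22635}$ ($k = \frac{1}{-22635} = - \frac{1}{22635} \approx -4.4179 \cdot 10^{-5}$)
$v = 33976$ ($v = 31014 + 2962 = 33976$)
$\frac{1}{v + k} = \frac{1}{33976 - \frac{1}{22635}} = \frac{1}{\frac{769046759}{22635}} = \frac{22635}{769046759}$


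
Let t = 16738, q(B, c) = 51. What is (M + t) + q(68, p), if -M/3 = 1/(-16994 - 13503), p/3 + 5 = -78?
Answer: 512014136/30497 ≈ 16789.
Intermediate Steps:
p = -249 (p = -15 + 3*(-78) = -15 - 234 = -249)
M = 3/30497 (M = -3/(-16994 - 13503) = -3/(-30497) = -3*(-1/30497) = 3/30497 ≈ 9.8370e-5)
(M + t) + q(68, p) = (3/30497 + 16738) + 51 = 510458789/30497 + 51 = 512014136/30497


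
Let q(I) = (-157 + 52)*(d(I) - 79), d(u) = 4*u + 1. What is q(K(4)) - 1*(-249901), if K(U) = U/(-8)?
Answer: 258301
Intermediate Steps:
d(u) = 1 + 4*u
K(U) = -U/8 (K(U) = U*(-⅛) = -U/8)
q(I) = 8190 - 420*I (q(I) = (-157 + 52)*((1 + 4*I) - 79) = -105*(-78 + 4*I) = 8190 - 420*I)
q(K(4)) - 1*(-249901) = (8190 - (-105)*4/2) - 1*(-249901) = (8190 - 420*(-½)) + 249901 = (8190 + 210) + 249901 = 8400 + 249901 = 258301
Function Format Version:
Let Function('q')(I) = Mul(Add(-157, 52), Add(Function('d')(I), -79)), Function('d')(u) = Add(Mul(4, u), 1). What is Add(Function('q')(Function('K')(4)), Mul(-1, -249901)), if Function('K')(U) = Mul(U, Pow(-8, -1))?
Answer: 258301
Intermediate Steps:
Function('d')(u) = Add(1, Mul(4, u))
Function('K')(U) = Mul(Rational(-1, 8), U) (Function('K')(U) = Mul(U, Rational(-1, 8)) = Mul(Rational(-1, 8), U))
Function('q')(I) = Add(8190, Mul(-420, I)) (Function('q')(I) = Mul(Add(-157, 52), Add(Add(1, Mul(4, I)), -79)) = Mul(-105, Add(-78, Mul(4, I))) = Add(8190, Mul(-420, I)))
Add(Function('q')(Function('K')(4)), Mul(-1, -249901)) = Add(Add(8190, Mul(-420, Mul(Rational(-1, 8), 4))), Mul(-1, -249901)) = Add(Add(8190, Mul(-420, Rational(-1, 2))), 249901) = Add(Add(8190, 210), 249901) = Add(8400, 249901) = 258301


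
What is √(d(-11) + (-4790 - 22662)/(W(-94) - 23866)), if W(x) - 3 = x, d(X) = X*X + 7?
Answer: 6*√2058936451/23957 ≈ 11.364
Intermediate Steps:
d(X) = 7 + X² (d(X) = X² + 7 = 7 + X²)
W(x) = 3 + x
√(d(-11) + (-4790 - 22662)/(W(-94) - 23866)) = √((7 + (-11)²) + (-4790 - 22662)/((3 - 94) - 23866)) = √((7 + 121) - 27452/(-91 - 23866)) = √(128 - 27452/(-23957)) = √(128 - 27452*(-1/23957)) = √(128 + 27452/23957) = √(3093948/23957) = 6*√2058936451/23957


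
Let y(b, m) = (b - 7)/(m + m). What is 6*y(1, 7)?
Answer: -18/7 ≈ -2.5714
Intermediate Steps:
y(b, m) = (-7 + b)/(2*m) (y(b, m) = (-7 + b)/((2*m)) = (-7 + b)*(1/(2*m)) = (-7 + b)/(2*m))
6*y(1, 7) = 6*((1/2)*(-7 + 1)/7) = 6*((1/2)*(1/7)*(-6)) = 6*(-3/7) = -18/7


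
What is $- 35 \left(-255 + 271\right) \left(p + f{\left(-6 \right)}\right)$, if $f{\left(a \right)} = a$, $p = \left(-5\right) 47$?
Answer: $134960$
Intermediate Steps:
$p = -235$
$- 35 \left(-255 + 271\right) \left(p + f{\left(-6 \right)}\right) = - 35 \left(-255 + 271\right) \left(-235 - 6\right) = - 35 \cdot 16 \left(-241\right) = \left(-35\right) \left(-3856\right) = 134960$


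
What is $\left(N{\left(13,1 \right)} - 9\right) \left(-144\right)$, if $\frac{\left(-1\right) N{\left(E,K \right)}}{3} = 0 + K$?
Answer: $1728$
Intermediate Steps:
$N{\left(E,K \right)} = - 3 K$ ($N{\left(E,K \right)} = - 3 \left(0 + K\right) = - 3 K$)
$\left(N{\left(13,1 \right)} - 9\right) \left(-144\right) = \left(\left(-3\right) 1 - 9\right) \left(-144\right) = \left(-3 - 9\right) \left(-144\right) = \left(-12\right) \left(-144\right) = 1728$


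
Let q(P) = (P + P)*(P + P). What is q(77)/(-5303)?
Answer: -23716/5303 ≈ -4.4722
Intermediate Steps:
q(P) = 4*P² (q(P) = (2*P)*(2*P) = 4*P²)
q(77)/(-5303) = (4*77²)/(-5303) = (4*5929)*(-1/5303) = 23716*(-1/5303) = -23716/5303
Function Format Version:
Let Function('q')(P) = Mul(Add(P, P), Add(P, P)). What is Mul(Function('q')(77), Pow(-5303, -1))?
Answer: Rational(-23716, 5303) ≈ -4.4722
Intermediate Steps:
Function('q')(P) = Mul(4, Pow(P, 2)) (Function('q')(P) = Mul(Mul(2, P), Mul(2, P)) = Mul(4, Pow(P, 2)))
Mul(Function('q')(77), Pow(-5303, -1)) = Mul(Mul(4, Pow(77, 2)), Pow(-5303, -1)) = Mul(Mul(4, 5929), Rational(-1, 5303)) = Mul(23716, Rational(-1, 5303)) = Rational(-23716, 5303)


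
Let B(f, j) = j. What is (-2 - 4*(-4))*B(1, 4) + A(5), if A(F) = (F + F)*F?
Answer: 106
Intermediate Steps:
A(F) = 2*F**2 (A(F) = (2*F)*F = 2*F**2)
(-2 - 4*(-4))*B(1, 4) + A(5) = (-2 - 4*(-4))*4 + 2*5**2 = (-2 + 16)*4 + 2*25 = 14*4 + 50 = 56 + 50 = 106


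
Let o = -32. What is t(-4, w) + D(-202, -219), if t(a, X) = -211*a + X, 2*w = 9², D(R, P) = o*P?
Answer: 15785/2 ≈ 7892.5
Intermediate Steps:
D(R, P) = -32*P
w = 81/2 (w = (½)*9² = (½)*81 = 81/2 ≈ 40.500)
t(a, X) = X - 211*a
t(-4, w) + D(-202, -219) = (81/2 - 211*(-4)) - 32*(-219) = (81/2 + 844) + 7008 = 1769/2 + 7008 = 15785/2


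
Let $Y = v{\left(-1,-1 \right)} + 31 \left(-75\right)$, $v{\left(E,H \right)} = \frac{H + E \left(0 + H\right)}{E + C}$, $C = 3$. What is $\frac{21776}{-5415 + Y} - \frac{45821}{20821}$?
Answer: $- \frac{202013159}{40288635} \approx -5.0141$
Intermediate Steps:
$v{\left(E,H \right)} = \frac{H + E H}{3 + E}$ ($v{\left(E,H \right)} = \frac{H + E \left(0 + H\right)}{E + 3} = \frac{H + E H}{3 + E}$)
$Y = -2325$ ($Y = - \frac{1 - 1}{3 - 1} + 31 \left(-75\right) = \left(-1\right) \frac{1}{2} \cdot 0 - 2325 = 0 - 2325 = -2325$)
$\frac{21776}{-5415 + Y} - \frac{45821}{20821} = \frac{21776}{-5415 - 2325} - \frac{45821}{20821} = \frac{21776}{-7740} - \frac{45821}{20821} = 21776 \left(- \frac{1}{7740}\right) - \frac{45821}{20821} = - \frac{5444}{1935} - \frac{45821}{20821} = - \frac{202013159}{40288635}$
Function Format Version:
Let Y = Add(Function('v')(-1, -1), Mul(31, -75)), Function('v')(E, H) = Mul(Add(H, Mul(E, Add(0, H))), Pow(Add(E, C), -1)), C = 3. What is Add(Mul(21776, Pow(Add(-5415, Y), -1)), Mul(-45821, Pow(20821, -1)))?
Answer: Rational(-202013159, 40288635) ≈ -5.0141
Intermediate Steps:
Function('v')(E, H) = Mul(Pow(Add(3, E), -1), Add(H, Mul(E, H))) (Function('v')(E, H) = Mul(Add(H, Mul(E, Add(0, H))), Pow(Add(E, 3), -1)) = Mul(Add(H, Mul(E, H)), Pow(Add(3, E), -1)) = Mul(Pow(Add(3, E), -1), Add(H, Mul(E, H))))
Y = -2325 (Y = Add(Mul(-1, Pow(Add(3, -1), -1), Add(1, -1)), Mul(31, -75)) = Add(Mul(-1, Pow(2, -1), 0), -2325) = Add(Mul(-1, Rational(1, 2), 0), -2325) = Add(0, -2325) = -2325)
Add(Mul(21776, Pow(Add(-5415, Y), -1)), Mul(-45821, Pow(20821, -1))) = Add(Mul(21776, Pow(Add(-5415, -2325), -1)), Mul(-45821, Pow(20821, -1))) = Add(Mul(21776, Pow(-7740, -1)), Mul(-45821, Rational(1, 20821))) = Add(Mul(21776, Rational(-1, 7740)), Rational(-45821, 20821)) = Add(Rational(-5444, 1935), Rational(-45821, 20821)) = Rational(-202013159, 40288635)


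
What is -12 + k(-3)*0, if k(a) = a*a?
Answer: -12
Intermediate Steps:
k(a) = a**2
-12 + k(-3)*0 = -12 + (-3)**2*0 = -12 + 9*0 = -12 + 0 = -12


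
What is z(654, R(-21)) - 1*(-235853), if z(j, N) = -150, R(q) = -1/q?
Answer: 235703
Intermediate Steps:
z(654, R(-21)) - 1*(-235853) = -150 - 1*(-235853) = -150 + 235853 = 235703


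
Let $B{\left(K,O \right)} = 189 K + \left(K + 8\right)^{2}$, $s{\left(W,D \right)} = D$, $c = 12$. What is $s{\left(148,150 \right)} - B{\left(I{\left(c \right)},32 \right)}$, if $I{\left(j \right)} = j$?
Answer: $-2518$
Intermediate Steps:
$B{\left(K,O \right)} = \left(8 + K\right)^{2} + 189 K$ ($B{\left(K,O \right)} = 189 K + \left(8 + K\right)^{2} = \left(8 + K\right)^{2} + 189 K$)
$s{\left(148,150 \right)} - B{\left(I{\left(c \right)},32 \right)} = 150 - \left(\left(8 + 12\right)^{2} + 189 \cdot 12\right) = 150 - \left(20^{2} + 2268\right) = 150 - \left(400 + 2268\right) = 150 - 2668 = -2518$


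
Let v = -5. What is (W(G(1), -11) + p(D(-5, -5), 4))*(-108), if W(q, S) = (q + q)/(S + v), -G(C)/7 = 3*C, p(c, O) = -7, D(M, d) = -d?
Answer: 945/2 ≈ 472.50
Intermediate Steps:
G(C) = -21*C
W(q, S) = 2*q/(-5 + S) (W(q, S) = (q + q)/(S - 5) = (2*q)/(-5 + S) = 2*q/(-5 + S))
(W(G(1), -11) + p(D(-5, -5), 4))*(-108) = (2*(-21*1)/(-5 - 11) - 7)*(-108) = (2*(-21)/(-16) - 7)*(-108) = (2*(-21)*(-1/16) - 7)*(-108) = (21/8 - 7)*(-108) = -35/8*(-108) = 945/2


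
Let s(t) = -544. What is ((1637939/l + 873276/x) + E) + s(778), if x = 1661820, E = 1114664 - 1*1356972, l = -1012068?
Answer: -34037375641824811/140156236980 ≈ -2.4285e+5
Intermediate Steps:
E = -242308 (E = 1114664 - 1356972 = -242308)
((1637939/l + 873276/x) + E) + s(778) = ((1637939/(-1012068) + 873276/1661820) - 242308) - 544 = ((1637939*(-1/1012068) + 873276*(1/1661820)) - 242308) - 544 = ((-1637939/1012068 + 72773/138485) - 242308) - 544 = (-153178757851/140156236980 - 242308) - 544 = -33961130648907691/140156236980 - 544 = -34037375641824811/140156236980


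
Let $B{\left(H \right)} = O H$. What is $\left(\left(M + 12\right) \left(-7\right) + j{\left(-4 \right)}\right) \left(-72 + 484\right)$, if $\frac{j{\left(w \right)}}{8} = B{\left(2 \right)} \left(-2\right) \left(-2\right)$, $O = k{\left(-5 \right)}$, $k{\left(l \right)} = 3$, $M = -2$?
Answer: $50264$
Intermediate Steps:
$O = 3$
$B{\left(H \right)} = 3 H$
$j{\left(w \right)} = 192$ ($j{\left(w \right)} = 8 \cdot 3 \cdot 2 \left(-2\right) \left(-2\right) = 8 \cdot 6 \left(-2\right) \left(-2\right) = 8 \left(\left(-12\right) \left(-2\right)\right) = 8 \cdot 24 = 192$)
$\left(\left(M + 12\right) \left(-7\right) + j{\left(-4 \right)}\right) \left(-72 + 484\right) = \left(\left(-2 + 12\right) \left(-7\right) + 192\right) \left(-72 + 484\right) = \left(10 \left(-7\right) + 192\right) 412 = \left(-70 + 192\right) 412 = 122 \cdot 412 = 50264$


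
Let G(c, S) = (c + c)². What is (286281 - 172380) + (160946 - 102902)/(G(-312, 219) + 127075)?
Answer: 58824343395/516451 ≈ 1.1390e+5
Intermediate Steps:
G(c, S) = 4*c² (G(c, S) = (2*c)² = 4*c²)
(286281 - 172380) + (160946 - 102902)/(G(-312, 219) + 127075) = (286281 - 172380) + (160946 - 102902)/(4*(-312)² + 127075) = 113901 + 58044/(4*97344 + 127075) = 113901 + 58044/(389376 + 127075) = 113901 + 58044/516451 = 58824343395/516451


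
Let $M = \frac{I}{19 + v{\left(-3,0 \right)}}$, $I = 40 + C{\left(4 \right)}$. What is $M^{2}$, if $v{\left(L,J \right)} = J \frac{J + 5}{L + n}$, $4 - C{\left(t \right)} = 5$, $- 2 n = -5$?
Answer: $\frac{1521}{361} \approx 4.2133$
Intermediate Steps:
$n = \frac{5}{2}$ ($n = \left(- \frac{1}{2}\right) \left(-5\right) = \frac{5}{2} \approx 2.5$)
$C{\left(t \right)} = -1$ ($C{\left(t \right)} = 4 - 5 = -1$)
$v{\left(L,J \right)} = \frac{J \left(5 + J\right)}{\frac{5}{2} + L}$ ($v{\left(L,J \right)} = J \frac{J + 5}{L + \frac{5}{2}} = J \frac{5 + J}{\frac{5}{2} + L} = \frac{J \left(5 + J\right)}{\frac{5}{2} + L}$)
$I = 39$ ($I = 40 - 1 = 39$)
$M = \frac{39}{19}$ ($M = \frac{39}{19 + 2 \cdot 0 \frac{1}{5 + 2 \left(-3\right)} \left(5 + 0\right)} = \frac{39}{19 + 2 \cdot 0 \frac{1}{5 - 6} \cdot 5} = \frac{39}{19 + 2 \cdot 0 \frac{1}{-1} \cdot 5} = \frac{39}{19 + 2 \cdot 0 \left(-1\right) 5} = \frac{39}{19 + 0} = \frac{39}{19} \approx 2.0526$)
$M^{2} = \left(\frac{39}{19}\right)^{2} = \frac{1521}{361}$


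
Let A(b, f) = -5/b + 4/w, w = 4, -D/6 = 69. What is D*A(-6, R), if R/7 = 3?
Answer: -759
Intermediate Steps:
R = 21 (R = 7*3 = 21)
D = -414 (D = -6*69 = -414)
A(b, f) = 1 - 5/b (A(b, f) = -5/b + 4/4 = -5/b + 4*(1/4) = -5/b + 1 = 1 - 5/b)
D*A(-6, R) = -414*(-5 - 6)/(-6) = -(-69)*(-11) = -414*11/6 = -759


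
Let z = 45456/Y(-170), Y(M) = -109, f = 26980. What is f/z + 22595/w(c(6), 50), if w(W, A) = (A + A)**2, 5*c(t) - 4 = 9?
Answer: -354764021/5682000 ≈ -62.436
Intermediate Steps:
z = -45456/109 (z = 45456/(-109) = 45456*(-1/109) = -45456/109 ≈ -417.03)
c(t) = 13/5 (c(t) = 4/5 + (1/5)*9 = 4/5 + 9/5 = 13/5)
w(W, A) = 4*A**2 (w(W, A) = (2*A)**2 = 4*A**2)
f/z + 22595/w(c(6), 50) = 26980/(-45456/109) + 22595/((4*50**2)) = 26980*(-109/45456) + 22595/((4*2500)) = -735205/11364 + 22595/10000 = -735205/11364 + 22595*(1/10000) = -735205/11364 + 4519/2000 = -354764021/5682000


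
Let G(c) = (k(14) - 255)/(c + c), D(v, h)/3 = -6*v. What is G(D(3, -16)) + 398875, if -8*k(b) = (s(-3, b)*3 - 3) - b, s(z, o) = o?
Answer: 344630065/864 ≈ 3.9888e+5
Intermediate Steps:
D(v, h) = -18*v (D(v, h) = 3*(-6*v) = -18*v)
k(b) = 3/8 - b/4 (k(b) = -((b*3 - 3) - b)/8 = -((3*b - 3) - b)/8 = -((-3 + 3*b) - b)/8 = -(-3 + 2*b)/8 = 3/8 - b/4)
G(c) = -2065/(16*c) (G(c) = ((3/8 - 1/4*14) - 255)/(c + c) = ((3/8 - 7/2) - 255)/((2*c)) = (-25/8 - 255)*(1/(2*c)) = -2065/(16*c))
G(D(3, -16)) + 398875 = -2065/(16*((-18*3))) + 398875 = -2065/16/(-54) + 398875 = -2065/16*(-1/54) + 398875 = 2065/864 + 398875 = 344630065/864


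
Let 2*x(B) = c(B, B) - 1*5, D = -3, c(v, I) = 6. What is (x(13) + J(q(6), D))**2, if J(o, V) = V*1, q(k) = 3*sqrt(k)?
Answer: 25/4 ≈ 6.2500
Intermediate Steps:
x(B) = 1/2 (x(B) = (6 - 1*5)/2 = (6 - 5)/2 = (1/2)*1 = 1/2)
J(o, V) = V
(x(13) + J(q(6), D))**2 = (1/2 - 3)**2 = (-5/2)**2 = 25/4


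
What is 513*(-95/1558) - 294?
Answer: -26673/82 ≈ -325.28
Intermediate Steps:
513*(-95/1558) - 294 = 513*(-95*1/1558) - 294 = 513*(-5/82) - 294 = -2565/82 - 294 = -26673/82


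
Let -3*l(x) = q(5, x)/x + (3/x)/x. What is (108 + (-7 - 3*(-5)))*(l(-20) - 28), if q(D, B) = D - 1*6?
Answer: -975067/300 ≈ -3250.2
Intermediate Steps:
q(D, B) = -6 + D (q(D, B) = D - 6 = -6 + D)
l(x) = -1/x² + 1/(3*x) (l(x) = -((-6 + 5)/x + (3/x)/x)/3 = -(-1/x + 3/x²)/3 = -1/x² + 1/(3*x))
(108 + (-7 - 3*(-5)))*(l(-20) - 28) = (108 + (-7 - 3*(-5)))*((⅓)*(-3 - 20)/(-20)² - 28) = (108 + (-7 + 15))*((⅓)*(1/400)*(-23) - 28) = (108 + 8)*(-23/1200 - 28) = 116*(-33623/1200) = -975067/300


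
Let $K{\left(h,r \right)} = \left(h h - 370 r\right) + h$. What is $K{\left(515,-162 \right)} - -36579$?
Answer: $362259$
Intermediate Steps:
$K{\left(h,r \right)} = h + h^{2} - 370 r$ ($K{\left(h,r \right)} = \left(h^{2} - 370 r\right) + h = h + h^{2} - 370 r$)
$K{\left(515,-162 \right)} - -36579 = \left(515 + 515^{2} - -59940\right) - -36579 = \left(515 + 265225 + 59940\right) + 36579 = 325680 + 36579 = 362259$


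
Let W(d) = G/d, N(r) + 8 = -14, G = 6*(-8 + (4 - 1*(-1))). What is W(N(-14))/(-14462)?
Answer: -9/159082 ≈ -5.6575e-5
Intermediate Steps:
G = -18 (G = 6*(-8 + (4 + 1)) = 6*(-8 + 5) = 6*(-3) = -18)
N(r) = -22 (N(r) = -8 - 14 = -22)
W(d) = -18/d
W(N(-14))/(-14462) = -18/(-22)/(-14462) = -18*(-1/22)*(-1/14462) = (9/11)*(-1/14462) = -9/159082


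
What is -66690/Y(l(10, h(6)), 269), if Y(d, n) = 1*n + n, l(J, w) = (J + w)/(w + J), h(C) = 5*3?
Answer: -33345/269 ≈ -123.96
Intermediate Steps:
h(C) = 15
l(J, w) = 1 (l(J, w) = (J + w)/(J + w) = 1)
Y(d, n) = 2*n (Y(d, n) = n + n = 2*n)
-66690/Y(l(10, h(6)), 269) = -66690/(2*269) = -66690/538 = -66690*1/538 = -33345/269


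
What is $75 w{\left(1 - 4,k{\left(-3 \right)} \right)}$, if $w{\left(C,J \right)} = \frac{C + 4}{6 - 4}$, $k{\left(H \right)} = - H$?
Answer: $\frac{75}{2} \approx 37.5$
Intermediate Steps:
$w{\left(C,J \right)} = 2 + \frac{C}{2}$ ($w{\left(C,J \right)} = \frac{4 + C}{2} = \left(4 + C\right) \frac{1}{2} = 2 + \frac{C}{2}$)
$75 w{\left(1 - 4,k{\left(-3 \right)} \right)} = 75 \left(2 + \frac{1 - 4}{2}\right) = 75 \left(2 + \frac{1}{2} \left(-3\right)\right) = 75 \left(2 - \frac{3}{2}\right) = 75 \cdot \frac{1}{2} = \frac{75}{2}$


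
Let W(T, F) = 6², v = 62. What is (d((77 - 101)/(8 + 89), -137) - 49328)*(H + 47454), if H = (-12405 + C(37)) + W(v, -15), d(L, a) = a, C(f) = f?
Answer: -1737309730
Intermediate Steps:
W(T, F) = 36
H = -12332 (H = (-12405 + 37) + 36 = -12368 + 36 = -12332)
(d((77 - 101)/(8 + 89), -137) - 49328)*(H + 47454) = (-137 - 49328)*(-12332 + 47454) = -49465*35122 = -1737309730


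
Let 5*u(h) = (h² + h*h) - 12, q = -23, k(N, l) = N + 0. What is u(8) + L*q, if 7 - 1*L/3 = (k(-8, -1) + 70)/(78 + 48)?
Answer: -44714/105 ≈ -425.85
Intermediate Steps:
k(N, l) = N
u(h) = -12/5 + 2*h²/5 (u(h) = ((h² + h*h) - 12)/5 = ((h² + h²) - 12)/5 = (2*h² - 12)/5 = (-12 + 2*h²)/5 = -12/5 + 2*h²/5)
L = 410/21 (L = 21 - 3*(-8 + 70)/(78 + 48) = 21 - 186/126 = 21 - 3*31/63 = 21 - 31/21 = 410/21 ≈ 19.524)
u(8) + L*q = (-12/5 + (⅖)*8²) + (410/21)*(-23) = (-12/5 + (⅖)*64) - 9430/21 = (-12/5 + 128/5) - 9430/21 = 116/5 - 9430/21 = -44714/105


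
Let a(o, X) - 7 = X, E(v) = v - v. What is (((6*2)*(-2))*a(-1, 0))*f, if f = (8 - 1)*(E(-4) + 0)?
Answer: 0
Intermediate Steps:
E(v) = 0
a(o, X) = 7 + X
f = 0 (f = (8 - 1)*(0 + 0) = 7*0 = 0)
(((6*2)*(-2))*a(-1, 0))*f = (((6*2)*(-2))*(7 + 0))*0 = ((12*(-2))*7)*0 = -24*7*0 = -168*0 = 0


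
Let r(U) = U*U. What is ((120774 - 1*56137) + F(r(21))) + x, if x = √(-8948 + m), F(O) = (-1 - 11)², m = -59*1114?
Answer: 64781 + I*√74674 ≈ 64781.0 + 273.27*I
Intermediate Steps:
r(U) = U²
m = -65726
F(O) = 144 (F(O) = (-12)² = 144)
x = I*√74674 (x = √(-8948 - 65726) = √(-74674) = I*√74674 ≈ 273.27*I)
((120774 - 1*56137) + F(r(21))) + x = ((120774 - 1*56137) + 144) + I*√74674 = ((120774 - 56137) + 144) + I*√74674 = (64637 + 144) + I*√74674 = 64781 + I*√74674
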